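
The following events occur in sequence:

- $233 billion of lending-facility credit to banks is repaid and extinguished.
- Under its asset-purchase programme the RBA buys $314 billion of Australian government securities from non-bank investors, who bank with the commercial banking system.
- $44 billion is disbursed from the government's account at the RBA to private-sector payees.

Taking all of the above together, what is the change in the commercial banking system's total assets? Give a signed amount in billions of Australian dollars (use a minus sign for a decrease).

Discount-window repayment $233 billion: bank balance sheets shrink → −$233B.
Asset purchase (from non-banks) $314 billion: bank balance sheets expand → +$314B.
Government spending $44 billion: bank balance sheets expand → +$44B.
Net: −233 + 314 + 44 = +$125 billion.

+$125 billion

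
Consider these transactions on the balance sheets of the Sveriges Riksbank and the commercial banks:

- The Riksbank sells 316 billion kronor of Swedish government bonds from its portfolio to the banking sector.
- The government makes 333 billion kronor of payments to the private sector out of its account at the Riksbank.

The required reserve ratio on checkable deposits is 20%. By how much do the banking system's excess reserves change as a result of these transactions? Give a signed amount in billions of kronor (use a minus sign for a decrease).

OMO sale (to banks) 316 billion kronor: reserves −316B, deposits 0.
Government spending 333 billion kronor: reserves +333B, deposits +333B.
Totals: Δreserves = +17B, Δdeposits = +333B.
Δrequired reserves = 20% × +333B = +66.6B.
Δexcess reserves = Δreserves − Δrequired = +17B − (+66.6B) = -49.6 billion.

-49.6 billion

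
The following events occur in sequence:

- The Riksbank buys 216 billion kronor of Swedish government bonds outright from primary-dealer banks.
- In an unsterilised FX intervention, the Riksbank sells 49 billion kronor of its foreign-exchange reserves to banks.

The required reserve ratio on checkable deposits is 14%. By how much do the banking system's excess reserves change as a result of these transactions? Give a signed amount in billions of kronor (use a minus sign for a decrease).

OMO purchase (from banks) 216 billion kronor: reserves +216B, deposits 0.
FX sale 49 billion kronor: reserves −49B, deposits 0.
Totals: Δreserves = +167B, Δdeposits = 0.
Δrequired reserves = 14% × 0 = 0.
Δexcess reserves = Δreserves − Δrequired = +167B − (0) = +167 billion.

+167 billion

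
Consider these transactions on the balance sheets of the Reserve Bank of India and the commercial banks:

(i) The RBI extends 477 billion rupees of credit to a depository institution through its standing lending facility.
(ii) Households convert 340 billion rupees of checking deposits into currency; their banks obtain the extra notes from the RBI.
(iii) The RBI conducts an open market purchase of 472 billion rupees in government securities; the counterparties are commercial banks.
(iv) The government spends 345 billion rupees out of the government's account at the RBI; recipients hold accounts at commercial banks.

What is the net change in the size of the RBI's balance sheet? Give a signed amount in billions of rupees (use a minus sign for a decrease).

RBI balance sheet:
  Assets:      Securities +472B, Loans to banks +477B
  Liabilities: Bank reserves +954B, Currency in circulation +340B, Government deposits −345B
Change in total RBI assets = +949 billion.

+949 billion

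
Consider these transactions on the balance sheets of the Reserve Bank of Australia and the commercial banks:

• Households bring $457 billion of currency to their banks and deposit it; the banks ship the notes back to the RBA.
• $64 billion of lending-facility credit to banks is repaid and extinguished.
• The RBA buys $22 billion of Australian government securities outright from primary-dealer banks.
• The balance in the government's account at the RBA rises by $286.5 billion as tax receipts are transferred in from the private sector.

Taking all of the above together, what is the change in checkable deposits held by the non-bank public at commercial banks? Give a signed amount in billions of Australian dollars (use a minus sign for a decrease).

RBA balance sheet:
  Assets:      Securities +$22B, Loans to banks −$64B
  Liabilities: Bank reserves +$128.5B, Currency in circulation −$457B, Government deposits +$286.5B
Commercial banking system:
  Assets:      Reserves at CB +$128.5B, Securities −$22B
  Liabilities: Checkable deposits +$170.5B, Borrowings from CB −$64B
So the change in checkable deposits held by the non-bank public at commercial banks is +$170.5 billion.

+$170.5 billion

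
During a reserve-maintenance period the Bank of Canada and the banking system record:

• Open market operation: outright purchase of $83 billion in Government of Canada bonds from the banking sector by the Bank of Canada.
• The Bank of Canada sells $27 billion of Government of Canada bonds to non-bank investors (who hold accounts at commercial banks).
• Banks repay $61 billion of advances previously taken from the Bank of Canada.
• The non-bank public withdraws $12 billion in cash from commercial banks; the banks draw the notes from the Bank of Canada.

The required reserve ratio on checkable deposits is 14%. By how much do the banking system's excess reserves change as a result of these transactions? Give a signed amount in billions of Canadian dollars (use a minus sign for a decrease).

-$11.54 billion

OMO purchase (from banks) $83 billion: reserves +$83B, deposits 0.
Asset sale (to non-banks) $27 billion: reserves −$27B, deposits −$27B.
Discount-window repayment $61 billion: reserves −$61B, deposits 0.
Currency withdrawal $12 billion: reserves −$12B, deposits −$12B.
Totals: Δreserves = −$17B, Δdeposits = −$39B.
Δrequired reserves = 14% × −$39B = −$5.46B.
Δexcess reserves = Δreserves − Δrequired = −$17B − (−$5.46B) = -$11.54 billion.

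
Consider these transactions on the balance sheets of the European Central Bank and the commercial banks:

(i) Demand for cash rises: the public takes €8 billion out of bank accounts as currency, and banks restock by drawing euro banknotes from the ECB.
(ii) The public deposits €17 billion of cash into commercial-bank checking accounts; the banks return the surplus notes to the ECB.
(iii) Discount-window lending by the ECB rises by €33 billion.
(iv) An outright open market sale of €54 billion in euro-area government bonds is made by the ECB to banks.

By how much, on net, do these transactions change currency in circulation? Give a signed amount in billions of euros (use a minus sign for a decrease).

-€9 billion

ECB balance sheet:
  Assets:      Securities −€54B, Loans to banks +€33B
  Liabilities: Bank reserves −€12B, Currency in circulation −€9B
Commercial banking system:
  Assets:      Reserves at CB −€12B, Securities +€54B
  Liabilities: Checkable deposits +€9B, Borrowings from CB +€33B
So the change in currency in circulation is -€9 billion.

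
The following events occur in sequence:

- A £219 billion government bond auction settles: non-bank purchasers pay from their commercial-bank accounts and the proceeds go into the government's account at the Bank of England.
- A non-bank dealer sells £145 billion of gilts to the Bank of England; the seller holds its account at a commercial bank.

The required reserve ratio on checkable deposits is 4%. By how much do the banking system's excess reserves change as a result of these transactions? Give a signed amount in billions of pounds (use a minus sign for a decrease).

Government account inflow £219 billion: reserves −£219B, deposits −£219B.
Asset purchase (from non-banks) £145 billion: reserves +£145B, deposits +£145B.
Totals: Δreserves = −£74B, Δdeposits = −£74B.
Δrequired reserves = 4% × −£74B = −£2.96B.
Δexcess reserves = Δreserves − Δrequired = −£74B − (−£2.96B) = -£71.04 billion.

-£71.04 billion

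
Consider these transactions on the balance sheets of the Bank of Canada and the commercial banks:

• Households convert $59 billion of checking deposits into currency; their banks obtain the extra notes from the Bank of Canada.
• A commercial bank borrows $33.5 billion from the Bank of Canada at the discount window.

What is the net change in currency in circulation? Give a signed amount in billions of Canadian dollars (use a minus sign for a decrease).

+$59 billion

Currency withdrawal $59 billion: notes leave the central bank → +$59B.
Discount-window loan $33.5 billion: no currency enters or leaves circulation → 0.
Net: 59 + 0 = +$59 billion.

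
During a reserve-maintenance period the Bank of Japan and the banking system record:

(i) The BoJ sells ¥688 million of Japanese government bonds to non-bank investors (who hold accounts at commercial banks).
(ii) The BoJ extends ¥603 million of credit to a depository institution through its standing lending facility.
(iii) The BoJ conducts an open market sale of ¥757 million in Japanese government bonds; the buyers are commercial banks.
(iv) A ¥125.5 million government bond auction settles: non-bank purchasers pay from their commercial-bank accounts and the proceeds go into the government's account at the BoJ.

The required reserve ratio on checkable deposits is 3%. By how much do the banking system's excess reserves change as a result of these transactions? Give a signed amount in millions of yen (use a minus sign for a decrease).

-¥943.095 million

Asset sale (to non-banks) ¥688 million: reserves −¥688M, deposits −¥688M.
Discount-window loan ¥603 million: reserves +¥603M, deposits 0.
OMO sale (to banks) ¥757 million: reserves −¥757M, deposits 0.
Government account inflow ¥125.5 million: reserves −¥125.5M, deposits −¥125.5M.
Totals: Δreserves = −¥967.5M, Δdeposits = −¥813.5M.
Δrequired reserves = 3% × −¥813.5M = −¥24.405M.
Δexcess reserves = Δreserves − Δrequired = −¥967.5M − (−¥24.405M) = -¥943.095 million.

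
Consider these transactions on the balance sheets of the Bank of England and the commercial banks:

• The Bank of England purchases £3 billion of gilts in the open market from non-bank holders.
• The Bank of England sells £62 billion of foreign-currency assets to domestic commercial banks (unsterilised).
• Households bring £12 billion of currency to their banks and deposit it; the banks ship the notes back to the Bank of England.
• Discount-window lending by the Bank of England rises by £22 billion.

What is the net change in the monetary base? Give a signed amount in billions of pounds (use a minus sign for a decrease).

-£37 billion

Asset purchase (from non-banks) £3 billion: Bank of England balance sheet expands → +£3B.
FX sale £62 billion: Bank of England balance sheet contracts → −£62B.
Currency deposit £12 billion: just a shift between currency and reserves — both are base money → 0.
Discount-window loan £22 billion: Bank of England balance sheet expands → +£22B.
Net: 3 − 62 + 0 + 22 = -£37 billion.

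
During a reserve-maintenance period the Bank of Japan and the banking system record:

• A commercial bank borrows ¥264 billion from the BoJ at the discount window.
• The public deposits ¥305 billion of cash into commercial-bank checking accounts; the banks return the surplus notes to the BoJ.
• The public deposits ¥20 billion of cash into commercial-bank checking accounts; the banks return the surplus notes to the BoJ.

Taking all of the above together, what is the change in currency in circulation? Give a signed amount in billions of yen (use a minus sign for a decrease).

-¥325 billion

Discount-window loan ¥264 billion: no currency enters or leaves circulation → 0.
Currency deposit ¥305 billion: notes return to the central bank → −¥305B.
Currency deposit ¥20 billion: notes return to the central bank → −¥20B.
Net: 0 − 305 − 20 = -¥325 billion.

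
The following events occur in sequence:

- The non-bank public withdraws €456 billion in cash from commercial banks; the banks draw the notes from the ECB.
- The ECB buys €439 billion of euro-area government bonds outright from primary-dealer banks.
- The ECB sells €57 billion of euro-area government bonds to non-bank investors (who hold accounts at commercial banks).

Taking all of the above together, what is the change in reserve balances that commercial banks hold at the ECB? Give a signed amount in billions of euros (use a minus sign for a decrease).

-€74 billion

ECB balance sheet:
  Assets:      Securities +€382B
  Liabilities: Bank reserves −€74B, Currency in circulation +€456B
So the change in reserve balances that commercial banks hold at the ECB is -€74 billion.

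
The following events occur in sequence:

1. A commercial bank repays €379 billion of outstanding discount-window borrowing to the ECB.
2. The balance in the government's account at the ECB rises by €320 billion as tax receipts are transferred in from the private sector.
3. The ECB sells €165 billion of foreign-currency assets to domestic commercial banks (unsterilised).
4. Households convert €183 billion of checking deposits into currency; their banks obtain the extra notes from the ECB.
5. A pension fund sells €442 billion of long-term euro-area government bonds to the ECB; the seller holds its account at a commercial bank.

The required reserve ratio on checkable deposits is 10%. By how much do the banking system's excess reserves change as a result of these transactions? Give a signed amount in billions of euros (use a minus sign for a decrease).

Discount-window repayment €379 billion: reserves −€379B, deposits 0.
Government account inflow €320 billion: reserves −€320B, deposits −€320B.
FX sale €165 billion: reserves −€165B, deposits 0.
Currency withdrawal €183 billion: reserves −€183B, deposits −€183B.
Asset purchase (from non-banks) €442 billion: reserves +€442B, deposits +€442B.
Totals: Δreserves = −€605B, Δdeposits = −€61B.
Δrequired reserves = 10% × −€61B = −€6.1B.
Δexcess reserves = Δreserves − Δrequired = −€605B − (−€6.1B) = -€598.9 billion.

-€598.9 billion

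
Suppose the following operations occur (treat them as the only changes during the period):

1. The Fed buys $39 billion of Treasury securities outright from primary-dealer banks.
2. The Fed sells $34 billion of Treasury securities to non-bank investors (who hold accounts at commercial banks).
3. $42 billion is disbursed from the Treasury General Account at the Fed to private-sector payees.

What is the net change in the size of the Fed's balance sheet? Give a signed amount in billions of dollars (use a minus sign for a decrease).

+$5 billion

OMO purchase (from banks) $39 billion: a Fed asset is acquired → +$39B.
Asset sale (to non-banks) $34 billion: a Fed asset is shed → −$34B.
Government spending $42 billion: only the composition of liabilities changes → 0.
Net: 39 − 34 + 0 = +$5 billion.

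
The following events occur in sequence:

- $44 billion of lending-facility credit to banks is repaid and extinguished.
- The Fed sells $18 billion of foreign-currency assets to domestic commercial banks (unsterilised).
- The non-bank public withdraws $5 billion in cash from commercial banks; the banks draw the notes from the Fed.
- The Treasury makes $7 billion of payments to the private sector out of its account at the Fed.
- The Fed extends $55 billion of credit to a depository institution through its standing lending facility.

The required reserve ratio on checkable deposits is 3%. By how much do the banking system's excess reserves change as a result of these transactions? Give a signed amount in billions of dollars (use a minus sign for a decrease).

Discount-window repayment $44 billion: reserves −$44B, deposits 0.
FX sale $18 billion: reserves −$18B, deposits 0.
Currency withdrawal $5 billion: reserves −$5B, deposits −$5B.
Government spending $7 billion: reserves +$7B, deposits +$7B.
Discount-window loan $55 billion: reserves +$55B, deposits 0.
Totals: Δreserves = −$5B, Δdeposits = +$2B.
Δrequired reserves = 3% × +$2B = +$0.06B.
Δexcess reserves = Δreserves − Δrequired = −$5B − (+$0.06B) = -$5.06 billion.

-$5.06 billion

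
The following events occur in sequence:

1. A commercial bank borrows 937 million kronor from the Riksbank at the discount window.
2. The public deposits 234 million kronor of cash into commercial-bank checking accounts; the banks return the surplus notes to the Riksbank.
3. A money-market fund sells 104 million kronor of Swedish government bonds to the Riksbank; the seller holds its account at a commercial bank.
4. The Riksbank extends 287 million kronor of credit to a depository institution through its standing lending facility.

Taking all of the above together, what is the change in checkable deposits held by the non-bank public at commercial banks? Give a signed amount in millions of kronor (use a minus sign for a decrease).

+338 million

Discount-window loan 937 million kronor: the counterparty is a bank, so public deposits are unchanged → 0.
Currency deposit 234 million kronor: non-bank counterparties' bank balances rise → +234M.
Asset purchase (from non-banks) 104 million kronor: non-bank counterparties' bank balances rise → +104M.
Discount-window loan 287 million kronor: the counterparty is a bank, so public deposits are unchanged → 0.
Net: 0 + 234 + 104 + 0 = +338 million.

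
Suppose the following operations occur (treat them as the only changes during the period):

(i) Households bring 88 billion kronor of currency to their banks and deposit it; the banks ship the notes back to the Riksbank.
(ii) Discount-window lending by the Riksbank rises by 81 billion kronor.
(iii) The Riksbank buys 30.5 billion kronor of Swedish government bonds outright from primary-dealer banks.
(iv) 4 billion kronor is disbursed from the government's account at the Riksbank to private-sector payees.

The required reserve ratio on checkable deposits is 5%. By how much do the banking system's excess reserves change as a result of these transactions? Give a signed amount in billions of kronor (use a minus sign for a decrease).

Currency deposit 88 billion kronor: reserves +88B, deposits +88B.
Discount-window loan 81 billion kronor: reserves +81B, deposits 0.
OMO purchase (from banks) 30.5 billion kronor: reserves +30.5B, deposits 0.
Government spending 4 billion kronor: reserves +4B, deposits +4B.
Totals: Δreserves = +203.5B, Δdeposits = +92B.
Δrequired reserves = 5% × +92B = +4.6B.
Δexcess reserves = Δreserves − Δrequired = +203.5B − (+4.6B) = +198.9 billion.

+198.9 billion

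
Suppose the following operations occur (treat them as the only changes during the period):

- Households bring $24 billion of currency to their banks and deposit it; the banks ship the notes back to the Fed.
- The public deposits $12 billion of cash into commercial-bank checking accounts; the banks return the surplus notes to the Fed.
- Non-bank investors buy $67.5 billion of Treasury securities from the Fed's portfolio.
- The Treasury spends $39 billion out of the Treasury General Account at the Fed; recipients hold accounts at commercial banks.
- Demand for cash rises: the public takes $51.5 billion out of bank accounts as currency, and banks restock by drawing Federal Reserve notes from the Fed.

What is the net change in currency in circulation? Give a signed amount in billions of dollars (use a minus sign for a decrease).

+$15.5 billion

Currency deposit $24 billion: notes return to the central bank → −$24B.
Currency deposit $12 billion: notes return to the central bank → −$12B.
Asset sale (to non-banks) $67.5 billion: no currency enters or leaves circulation → 0.
Government spending $39 billion: no currency enters or leaves circulation → 0.
Currency withdrawal $51.5 billion: notes leave the central bank → +$51.5B.
Net: −24 − 12 + 0 + 0 + 51.5 = +$15.5 billion.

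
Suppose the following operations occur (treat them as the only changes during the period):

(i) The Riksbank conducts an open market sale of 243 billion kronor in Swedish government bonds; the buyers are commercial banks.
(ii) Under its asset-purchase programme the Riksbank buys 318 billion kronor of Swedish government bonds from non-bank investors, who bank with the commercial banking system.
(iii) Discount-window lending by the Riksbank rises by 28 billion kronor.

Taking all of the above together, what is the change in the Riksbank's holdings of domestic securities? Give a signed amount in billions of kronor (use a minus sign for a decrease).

OMO sale (to banks) 243 billion kronor: securities removed from the Riksbank's portfolio → −243B.
Asset purchase (from non-banks) 318 billion kronor: securities added to the Riksbank's portfolio → +318B.
Discount-window loan 28 billion kronor: the Riksbank's securities portfolio is untouched → 0.
Net: −243 + 318 + 0 = +75 billion.

+75 billion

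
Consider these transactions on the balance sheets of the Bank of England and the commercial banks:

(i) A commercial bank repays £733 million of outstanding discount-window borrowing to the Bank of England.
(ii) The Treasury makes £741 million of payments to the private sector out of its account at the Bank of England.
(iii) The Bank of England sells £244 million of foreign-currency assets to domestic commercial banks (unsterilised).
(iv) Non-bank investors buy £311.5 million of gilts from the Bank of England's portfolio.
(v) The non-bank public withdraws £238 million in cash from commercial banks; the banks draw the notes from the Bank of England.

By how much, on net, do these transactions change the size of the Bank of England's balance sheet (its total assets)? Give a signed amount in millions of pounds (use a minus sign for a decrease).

Discount-window repayment £733 million: a Bank of England asset is shed → −£733M.
Government spending £741 million: only the composition of liabilities changes → 0.
FX sale £244 million: a Bank of England asset is shed → −£244M.
Asset sale (to non-banks) £311.5 million: a Bank of England asset is shed → −£311.5M.
Currency withdrawal £238 million: only the composition of liabilities changes → 0.
Net: −733 + 0 − 244 − 311.5 + 0 = -£1288.5 million.

-£1288.5 million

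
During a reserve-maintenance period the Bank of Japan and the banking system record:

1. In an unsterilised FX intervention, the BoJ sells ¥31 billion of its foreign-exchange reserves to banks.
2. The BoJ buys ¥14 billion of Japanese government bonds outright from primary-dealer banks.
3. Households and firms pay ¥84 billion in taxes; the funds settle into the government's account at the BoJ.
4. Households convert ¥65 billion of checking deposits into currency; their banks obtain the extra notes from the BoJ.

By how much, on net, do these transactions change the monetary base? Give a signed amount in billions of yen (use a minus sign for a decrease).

BoJ balance sheet:
  Assets:      Securities +¥14B, Foreign assets −¥31B
  Liabilities: Bank reserves −¥166B, Currency in circulation +¥65B, Government deposits +¥84B
Monetary base = currency + reserves: +¥65B + (−¥166B) = -¥101 billion.

-¥101 billion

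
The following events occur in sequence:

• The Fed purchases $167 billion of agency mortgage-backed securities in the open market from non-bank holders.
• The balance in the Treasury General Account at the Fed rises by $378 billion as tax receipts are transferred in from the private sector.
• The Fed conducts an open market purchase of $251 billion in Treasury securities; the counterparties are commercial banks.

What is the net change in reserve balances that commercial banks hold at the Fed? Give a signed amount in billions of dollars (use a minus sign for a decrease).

+$40 billion

Asset purchase (from non-banks) $167 billion: the Fed pays by crediting reserve accounts → +$167B.
Government account inflow $378 billion: funds move from bank reserves into the government account → −$378B.
OMO purchase (from banks) $251 billion: the Fed pays by crediting reserve accounts → +$251B.
Net: 167 − 378 + 251 = +$40 billion.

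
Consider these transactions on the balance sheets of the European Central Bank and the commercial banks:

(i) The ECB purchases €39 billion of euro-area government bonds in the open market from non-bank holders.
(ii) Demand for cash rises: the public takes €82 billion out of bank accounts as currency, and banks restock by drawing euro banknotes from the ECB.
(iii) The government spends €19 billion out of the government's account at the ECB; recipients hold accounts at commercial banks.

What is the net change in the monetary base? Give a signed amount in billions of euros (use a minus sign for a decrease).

+€58 billion

Asset purchase (from non-banks) €39 billion: ECB balance sheet expands → +€39B.
Currency withdrawal €82 billion: just a shift between currency and reserves — both are base money → 0.
Government spending €19 billion: a non-base liability converts back to reserves → +€19B.
Net: 39 + 0 + 19 = +€58 billion.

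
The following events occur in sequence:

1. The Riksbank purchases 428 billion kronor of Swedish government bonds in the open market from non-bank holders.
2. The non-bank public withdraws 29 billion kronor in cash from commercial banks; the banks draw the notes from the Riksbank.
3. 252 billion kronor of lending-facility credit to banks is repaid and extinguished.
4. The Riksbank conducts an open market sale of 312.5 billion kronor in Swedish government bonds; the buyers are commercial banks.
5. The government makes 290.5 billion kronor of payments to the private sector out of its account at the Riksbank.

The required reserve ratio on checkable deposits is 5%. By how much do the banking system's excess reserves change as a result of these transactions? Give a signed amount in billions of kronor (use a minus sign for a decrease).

+90.525 billion

Asset purchase (from non-banks) 428 billion kronor: reserves +428B, deposits +428B.
Currency withdrawal 29 billion kronor: reserves −29B, deposits −29B.
Discount-window repayment 252 billion kronor: reserves −252B, deposits 0.
OMO sale (to banks) 312.5 billion kronor: reserves −312.5B, deposits 0.
Government spending 290.5 billion kronor: reserves +290.5B, deposits +290.5B.
Totals: Δreserves = +125B, Δdeposits = +689.5B.
Δrequired reserves = 5% × +689.5B = +34.475B.
Δexcess reserves = Δreserves − Δrequired = +125B − (+34.475B) = +90.525 billion.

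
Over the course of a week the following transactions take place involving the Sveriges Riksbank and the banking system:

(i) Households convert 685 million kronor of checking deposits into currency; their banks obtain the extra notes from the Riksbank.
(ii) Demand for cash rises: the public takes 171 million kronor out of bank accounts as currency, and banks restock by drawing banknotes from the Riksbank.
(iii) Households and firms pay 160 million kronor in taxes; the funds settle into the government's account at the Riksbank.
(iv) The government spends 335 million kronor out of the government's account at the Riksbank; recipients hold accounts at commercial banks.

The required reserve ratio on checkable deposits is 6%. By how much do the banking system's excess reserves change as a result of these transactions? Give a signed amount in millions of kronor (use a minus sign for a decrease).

-640.14 million

Currency withdrawal 685 million kronor: reserves −685M, deposits −685M.
Currency withdrawal 171 million kronor: reserves −171M, deposits −171M.
Government account inflow 160 million kronor: reserves −160M, deposits −160M.
Government spending 335 million kronor: reserves +335M, deposits +335M.
Totals: Δreserves = −681M, Δdeposits = −681M.
Δrequired reserves = 6% × −681M = −40.86M.
Δexcess reserves = Δreserves − Δrequired = −681M − (−40.86M) = -640.14 million.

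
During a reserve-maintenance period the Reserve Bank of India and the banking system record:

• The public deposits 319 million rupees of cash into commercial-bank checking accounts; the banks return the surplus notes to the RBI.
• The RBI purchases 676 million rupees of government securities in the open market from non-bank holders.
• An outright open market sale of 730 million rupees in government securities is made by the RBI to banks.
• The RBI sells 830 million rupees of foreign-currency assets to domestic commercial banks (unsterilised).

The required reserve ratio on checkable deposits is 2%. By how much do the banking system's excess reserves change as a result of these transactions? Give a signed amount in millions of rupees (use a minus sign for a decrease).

-584.9 million

Currency deposit 319 million rupees: reserves +319M, deposits +319M.
Asset purchase (from non-banks) 676 million rupees: reserves +676M, deposits +676M.
OMO sale (to banks) 730 million rupees: reserves −730M, deposits 0.
FX sale 830 million rupees: reserves −830M, deposits 0.
Totals: Δreserves = −565M, Δdeposits = +995M.
Δrequired reserves = 2% × +995M = +19.9M.
Δexcess reserves = Δreserves − Δrequired = −565M − (+19.9M) = -584.9 million.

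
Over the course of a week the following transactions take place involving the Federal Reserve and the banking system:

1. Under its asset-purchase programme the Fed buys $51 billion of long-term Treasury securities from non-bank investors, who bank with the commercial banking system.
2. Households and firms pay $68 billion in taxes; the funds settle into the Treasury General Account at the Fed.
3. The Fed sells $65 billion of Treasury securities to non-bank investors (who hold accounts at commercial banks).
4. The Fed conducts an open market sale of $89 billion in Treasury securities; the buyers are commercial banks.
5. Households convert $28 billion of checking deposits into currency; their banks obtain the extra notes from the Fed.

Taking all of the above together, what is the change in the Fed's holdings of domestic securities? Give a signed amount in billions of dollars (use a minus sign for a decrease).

Fed balance sheet:
  Assets:      Securities −$103B
  Liabilities: Bank reserves −$199B, Currency in circulation +$28B, Government deposits +$68B
Commercial banking system:
  Assets:      Reserves at CB −$199B, Securities +$89B
  Liabilities: Checkable deposits −$110B
So the change in the Fed's holdings of domestic securities is -$103 billion.

-$103 billion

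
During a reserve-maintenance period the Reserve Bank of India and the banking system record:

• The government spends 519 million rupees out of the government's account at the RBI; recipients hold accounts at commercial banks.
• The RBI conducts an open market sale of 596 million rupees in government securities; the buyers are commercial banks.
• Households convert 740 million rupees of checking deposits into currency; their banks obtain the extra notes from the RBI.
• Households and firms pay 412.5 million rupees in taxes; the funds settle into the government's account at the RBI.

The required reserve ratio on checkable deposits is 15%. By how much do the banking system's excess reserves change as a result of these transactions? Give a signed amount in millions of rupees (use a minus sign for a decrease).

Government spending 519 million rupees: reserves +519M, deposits +519M.
OMO sale (to banks) 596 million rupees: reserves −596M, deposits 0.
Currency withdrawal 740 million rupees: reserves −740M, deposits −740M.
Government account inflow 412.5 million rupees: reserves −412.5M, deposits −412.5M.
Totals: Δreserves = −1229.5M, Δdeposits = −633.5M.
Δrequired reserves = 15% × −633.5M = −95.025M.
Δexcess reserves = Δreserves − Δrequired = −1229.5M − (−95.025M) = -1134.475 million.

-1134.475 million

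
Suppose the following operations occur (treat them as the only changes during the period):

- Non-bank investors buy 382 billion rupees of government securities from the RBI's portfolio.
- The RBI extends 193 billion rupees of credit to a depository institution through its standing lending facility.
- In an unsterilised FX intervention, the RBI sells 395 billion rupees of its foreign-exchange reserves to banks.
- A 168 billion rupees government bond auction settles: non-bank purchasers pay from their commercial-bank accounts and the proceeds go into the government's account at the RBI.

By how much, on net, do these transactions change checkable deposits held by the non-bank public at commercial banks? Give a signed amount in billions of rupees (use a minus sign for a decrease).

RBI balance sheet:
  Assets:      Securities −382B, Loans to banks +193B, Foreign assets −395B
  Liabilities: Bank reserves −752B, Government deposits +168B
Commercial banking system:
  Assets:      Reserves at CB −752B, Foreign assets +395B
  Liabilities: Checkable deposits −550B, Borrowings from CB +193B
So the change in checkable deposits held by the non-bank public at commercial banks is -550 billion.

-550 billion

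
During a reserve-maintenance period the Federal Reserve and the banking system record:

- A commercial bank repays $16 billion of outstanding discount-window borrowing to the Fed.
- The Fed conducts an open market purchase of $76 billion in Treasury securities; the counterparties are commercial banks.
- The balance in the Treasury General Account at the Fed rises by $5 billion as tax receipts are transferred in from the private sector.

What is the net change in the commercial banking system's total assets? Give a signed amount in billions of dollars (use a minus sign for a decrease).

-$21 billion

Discount-window repayment $16 billion: bank balance sheets shrink → −$16B.
OMO purchase (from banks) $76 billion: just an asset swap on bank balance sheets → 0.
Government account inflow $5 billion: bank balance sheets shrink → −$5B.
Net: −16 + 0 − 5 = -$21 billion.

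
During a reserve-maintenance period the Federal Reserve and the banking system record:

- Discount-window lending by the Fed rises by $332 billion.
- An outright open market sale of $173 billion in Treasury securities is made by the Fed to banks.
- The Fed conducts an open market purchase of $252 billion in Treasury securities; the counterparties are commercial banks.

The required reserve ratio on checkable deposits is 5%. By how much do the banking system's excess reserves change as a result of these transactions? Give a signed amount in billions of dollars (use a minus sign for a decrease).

+$411 billion

Discount-window loan $332 billion: reserves +$332B, deposits 0.
OMO sale (to banks) $173 billion: reserves −$173B, deposits 0.
OMO purchase (from banks) $252 billion: reserves +$252B, deposits 0.
Totals: Δreserves = +$411B, Δdeposits = 0.
Δrequired reserves = 5% × 0 = 0.
Δexcess reserves = Δreserves − Δrequired = +$411B − (0) = +$411 billion.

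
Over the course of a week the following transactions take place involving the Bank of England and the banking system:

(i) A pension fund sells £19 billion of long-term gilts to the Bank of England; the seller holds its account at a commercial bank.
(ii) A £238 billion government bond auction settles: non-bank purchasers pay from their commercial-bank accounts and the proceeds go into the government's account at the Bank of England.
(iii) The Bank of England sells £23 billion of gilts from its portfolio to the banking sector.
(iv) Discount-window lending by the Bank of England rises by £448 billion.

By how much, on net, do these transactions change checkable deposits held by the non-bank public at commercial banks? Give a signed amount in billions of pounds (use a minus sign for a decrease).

-£219 billion

Bank of England balance sheet:
  Assets:      Securities −£4B, Loans to banks +£448B
  Liabilities: Bank reserves +£206B, Government deposits +£238B
Commercial banking system:
  Assets:      Reserves at CB +£206B, Securities +£23B
  Liabilities: Checkable deposits −£219B, Borrowings from CB +£448B
So the change in checkable deposits held by the non-bank public at commercial banks is -£219 billion.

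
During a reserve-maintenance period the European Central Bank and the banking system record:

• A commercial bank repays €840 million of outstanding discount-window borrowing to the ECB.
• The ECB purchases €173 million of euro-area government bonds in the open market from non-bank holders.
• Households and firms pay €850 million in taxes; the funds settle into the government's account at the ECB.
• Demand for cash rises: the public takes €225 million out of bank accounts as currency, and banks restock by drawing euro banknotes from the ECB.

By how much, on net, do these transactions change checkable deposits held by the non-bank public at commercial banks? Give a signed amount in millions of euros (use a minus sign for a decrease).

Discount-window repayment €840 million: the counterparty is a bank, so public deposits are unchanged → 0.
Asset purchase (from non-banks) €173 million: non-bank counterparties' bank balances rise → +€173M.
Government account inflow €850 million: non-bank counterparties' bank balances fall → −€850M.
Currency withdrawal €225 million: non-bank counterparties' bank balances fall → −€225M.
Net: 0 + 173 − 850 − 225 = -€902 million.

-€902 million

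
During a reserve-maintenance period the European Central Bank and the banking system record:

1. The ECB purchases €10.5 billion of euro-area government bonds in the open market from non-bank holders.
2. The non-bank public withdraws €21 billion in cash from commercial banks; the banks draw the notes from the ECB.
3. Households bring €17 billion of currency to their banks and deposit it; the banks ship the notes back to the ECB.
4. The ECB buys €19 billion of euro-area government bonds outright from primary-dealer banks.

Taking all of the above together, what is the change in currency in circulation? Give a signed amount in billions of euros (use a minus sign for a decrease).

ECB balance sheet:
  Assets:      Securities +€29.5B
  Liabilities: Bank reserves +€25.5B, Currency in circulation +€4B
So the change in currency in circulation is +€4 billion.

+€4 billion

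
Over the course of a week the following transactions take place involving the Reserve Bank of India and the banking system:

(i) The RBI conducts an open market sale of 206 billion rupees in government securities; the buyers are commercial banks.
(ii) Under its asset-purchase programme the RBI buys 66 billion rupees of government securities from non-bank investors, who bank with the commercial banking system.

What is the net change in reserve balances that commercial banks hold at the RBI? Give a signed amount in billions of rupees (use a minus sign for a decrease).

-140 billion

OMO sale (to banks) 206 billion rupees: the buying banks pay out of their reserve balances → −206B.
Asset purchase (from non-banks) 66 billion rupees: the RBI pays by crediting reserve accounts → +66B.
Net: −206 + 66 = -140 billion.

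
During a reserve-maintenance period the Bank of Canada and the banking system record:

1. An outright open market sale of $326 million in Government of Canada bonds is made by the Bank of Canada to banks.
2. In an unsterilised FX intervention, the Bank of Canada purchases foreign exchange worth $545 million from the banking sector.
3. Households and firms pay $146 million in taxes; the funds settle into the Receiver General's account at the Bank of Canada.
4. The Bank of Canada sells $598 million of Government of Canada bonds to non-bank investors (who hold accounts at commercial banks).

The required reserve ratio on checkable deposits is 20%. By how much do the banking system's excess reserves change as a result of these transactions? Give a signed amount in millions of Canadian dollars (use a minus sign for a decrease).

-$376.2 million

OMO sale (to banks) $326 million: reserves −$326M, deposits 0.
FX purchase $545 million: reserves +$545M, deposits 0.
Government account inflow $146 million: reserves −$146M, deposits −$146M.
Asset sale (to non-banks) $598 million: reserves −$598M, deposits −$598M.
Totals: Δreserves = −$525M, Δdeposits = −$744M.
Δrequired reserves = 20% × −$744M = −$148.8M.
Δexcess reserves = Δreserves − Δrequired = −$525M − (−$148.8M) = -$376.2 million.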